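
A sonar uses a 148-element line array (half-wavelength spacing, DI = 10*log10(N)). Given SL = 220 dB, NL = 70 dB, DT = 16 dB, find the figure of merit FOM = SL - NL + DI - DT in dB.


Step 1: DI = 10*log10(148) = 21.7 dB
Step 2: FOM = SL - NL + DI - DT = 220 - 70 + 21.7 - 16 = 155.7

155.7 dB


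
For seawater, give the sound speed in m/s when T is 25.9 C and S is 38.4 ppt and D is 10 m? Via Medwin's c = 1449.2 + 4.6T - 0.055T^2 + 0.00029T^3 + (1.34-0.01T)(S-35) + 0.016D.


c = 1449.2 + 4.6*25.9 - 0.055*25.9^2 + 0.00029*25.9^3 + (1.34 - 0.01*25.9)*(38.4 - 35) + 0.016*10 = 1540.32

1540.32 m/s


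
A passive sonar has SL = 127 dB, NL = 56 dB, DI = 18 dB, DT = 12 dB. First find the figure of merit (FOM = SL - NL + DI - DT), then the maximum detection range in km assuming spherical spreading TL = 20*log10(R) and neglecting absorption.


Step 1: FOM = SL - NL + DI - DT = 127 - 56 + 18 - 12 = 77 dB
Step 2: at max range FOM = TL = 20*log10(R), so R = 10^(77/20) = 7079.46 m = 7.08 km

7.08 km


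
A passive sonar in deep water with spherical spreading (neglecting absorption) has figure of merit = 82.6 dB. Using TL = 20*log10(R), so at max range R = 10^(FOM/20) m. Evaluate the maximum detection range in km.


At max range FOM = TL, so 20*log10(R) = 82.6
R = 10^(82.6/20) = 13489.63 m = 13.49 km

13.49 km


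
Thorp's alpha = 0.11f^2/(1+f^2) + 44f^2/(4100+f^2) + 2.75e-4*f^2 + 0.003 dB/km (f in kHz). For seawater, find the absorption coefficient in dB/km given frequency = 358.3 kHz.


78.055 dB/km


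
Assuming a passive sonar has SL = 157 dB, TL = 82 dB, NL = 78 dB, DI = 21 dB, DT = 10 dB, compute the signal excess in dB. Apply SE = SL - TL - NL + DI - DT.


8 dB


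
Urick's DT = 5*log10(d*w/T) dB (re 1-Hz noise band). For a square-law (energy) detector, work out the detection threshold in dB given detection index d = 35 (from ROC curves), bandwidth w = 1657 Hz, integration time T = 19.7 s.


17.34 dB


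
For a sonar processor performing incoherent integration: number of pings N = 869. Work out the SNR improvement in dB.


Gain = 5*log10(869) = 14.7

14.7 dB


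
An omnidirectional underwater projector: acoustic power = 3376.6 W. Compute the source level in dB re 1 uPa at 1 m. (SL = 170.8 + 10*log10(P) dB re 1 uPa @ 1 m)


SL = 170.8 + 10*log10(3376.6) = 170.8 + 35.28 = 206.08

206.08 dB


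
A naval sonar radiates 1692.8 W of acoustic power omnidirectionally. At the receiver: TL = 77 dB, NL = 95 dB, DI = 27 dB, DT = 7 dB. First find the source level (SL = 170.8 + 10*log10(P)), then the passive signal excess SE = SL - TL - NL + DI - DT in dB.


Step 1: SL = 170.8 + 10*log10(1692.8) = 203.09 dB
Step 2: SE = SL - TL - NL + DI - DT = 203.09 - 77 - 95 + 27 - 7 = 51.09

51.09 dB


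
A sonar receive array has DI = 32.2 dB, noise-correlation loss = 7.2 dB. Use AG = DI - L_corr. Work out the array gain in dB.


AG = DI - L_corr = 32.2 - 7.2 = 25.0

25.0 dB


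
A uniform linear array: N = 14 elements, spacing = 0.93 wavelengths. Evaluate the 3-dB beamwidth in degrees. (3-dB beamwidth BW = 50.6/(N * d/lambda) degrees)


BW = 50.6 / (14 * 0.93) = 50.6 / 13.02 = 3.89

3.89 deg


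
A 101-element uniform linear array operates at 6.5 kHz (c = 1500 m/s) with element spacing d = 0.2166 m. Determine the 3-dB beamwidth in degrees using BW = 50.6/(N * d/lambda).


Step 1: lambda = 1500/6500 = 0.23077 m
Step 2: d/lambda = 0.2166/0.23077 = 0.9386
Step 3: BW = 50.6/(N * d/lambda) = 50.6/(101 * 0.9386) = 0.53

0.53 deg


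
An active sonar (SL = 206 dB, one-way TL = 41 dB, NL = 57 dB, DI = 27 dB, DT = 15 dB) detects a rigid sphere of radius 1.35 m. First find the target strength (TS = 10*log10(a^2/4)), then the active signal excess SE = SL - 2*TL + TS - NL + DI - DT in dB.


Step 1: TS = 10*log10(1.35^2/4) = -3.41 dB
Step 2: SE = SL - 2*TL + TS - NL + DI - DT = 206 - 2*41 + (-3.41) - 57 + 27 - 15 = 75.59

75.59 dB


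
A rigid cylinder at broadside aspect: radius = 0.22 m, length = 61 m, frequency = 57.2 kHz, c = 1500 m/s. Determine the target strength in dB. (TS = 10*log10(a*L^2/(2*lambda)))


lambda = 1500/57200 = 0.02622 m
TS = 10*log10(0.22*61^2/(2*0.02622)) = 41.93

41.93 dB


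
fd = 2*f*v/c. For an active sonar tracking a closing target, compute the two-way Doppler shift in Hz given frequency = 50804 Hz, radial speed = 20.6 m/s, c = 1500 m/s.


fd = 2*f*v/c = 2 * 50804 * 20.6 / 1500 = 1395.42

1395.42 Hz


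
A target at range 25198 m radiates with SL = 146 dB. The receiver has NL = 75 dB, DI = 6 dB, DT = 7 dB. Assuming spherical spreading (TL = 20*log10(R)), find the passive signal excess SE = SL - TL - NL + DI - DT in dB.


-18.03 dB


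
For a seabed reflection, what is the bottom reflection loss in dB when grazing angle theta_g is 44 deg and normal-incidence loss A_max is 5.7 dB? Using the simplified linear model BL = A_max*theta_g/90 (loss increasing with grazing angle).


2.79 dB


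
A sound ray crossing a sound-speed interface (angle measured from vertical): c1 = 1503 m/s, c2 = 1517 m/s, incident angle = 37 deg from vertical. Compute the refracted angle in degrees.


37.4 deg


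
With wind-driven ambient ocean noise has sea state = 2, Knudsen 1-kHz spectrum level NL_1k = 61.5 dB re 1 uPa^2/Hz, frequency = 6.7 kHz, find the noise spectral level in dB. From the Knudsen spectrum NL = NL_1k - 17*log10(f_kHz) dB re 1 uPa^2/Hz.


47.46 dB


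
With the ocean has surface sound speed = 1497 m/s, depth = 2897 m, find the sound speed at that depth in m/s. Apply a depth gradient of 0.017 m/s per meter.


c = 1497 + 0.017 * 2897 = 1546.249

1546.249 m/s


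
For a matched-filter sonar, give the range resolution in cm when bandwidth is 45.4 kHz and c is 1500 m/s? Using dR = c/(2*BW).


dR = c/(2*BW) = 1500 / (2 * 45.4e3) = 0.0165 m = 1.65 cm

1.65 cm


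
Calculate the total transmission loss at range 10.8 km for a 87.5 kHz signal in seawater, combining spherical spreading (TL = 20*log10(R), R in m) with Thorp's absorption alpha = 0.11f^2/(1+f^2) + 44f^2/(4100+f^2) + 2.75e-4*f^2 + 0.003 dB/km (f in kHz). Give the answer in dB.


Step 1 (Thorp): alpha = 0.11*7656.25/(1+7656.25) + 44*7656.25/(4100+7656.25) + 2.75e-4*7656.25 + 0.003 = 30.8734 dB/km
Step 2: TL_spread = 20*log10(10800) = 80.67 dB
Step 3: TL_abs = alpha*R = 30.8734 * 10.8 = 333.43 dB
Step 4: TL_total = 80.67 + 333.43 = 414.1

414.1 dB


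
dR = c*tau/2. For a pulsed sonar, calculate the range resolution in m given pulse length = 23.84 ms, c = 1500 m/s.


dR = c*tau/2 = 1500 * 23.84e-3 / 2 = 17.88

17.88 m


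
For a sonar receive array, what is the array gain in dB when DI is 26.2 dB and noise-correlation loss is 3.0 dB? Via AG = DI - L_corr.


AG = DI - L_corr = 26.2 - 3.0 = 23.2

23.2 dB


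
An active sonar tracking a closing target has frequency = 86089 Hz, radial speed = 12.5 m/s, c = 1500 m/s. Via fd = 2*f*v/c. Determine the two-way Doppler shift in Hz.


1434.82 Hz


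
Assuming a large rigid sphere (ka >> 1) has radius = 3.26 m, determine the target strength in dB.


TS = 10*log10(3.26^2 / 4) = 10*log10(2.6569) = 4.24

4.24 dB


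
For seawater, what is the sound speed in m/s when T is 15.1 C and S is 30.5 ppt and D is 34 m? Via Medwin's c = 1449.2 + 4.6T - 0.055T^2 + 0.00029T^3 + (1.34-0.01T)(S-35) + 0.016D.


1502.31 m/s


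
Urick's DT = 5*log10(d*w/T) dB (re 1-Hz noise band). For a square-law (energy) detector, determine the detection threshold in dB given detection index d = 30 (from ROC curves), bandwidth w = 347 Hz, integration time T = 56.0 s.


11.35 dB


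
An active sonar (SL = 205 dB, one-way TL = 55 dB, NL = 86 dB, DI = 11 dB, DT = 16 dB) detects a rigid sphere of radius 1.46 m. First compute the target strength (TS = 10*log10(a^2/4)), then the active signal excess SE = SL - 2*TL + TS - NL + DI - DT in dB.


Step 1: TS = 10*log10(1.46^2/4) = -2.73 dB
Step 2: SE = SL - 2*TL + TS - NL + DI - DT = 205 - 2*55 + (-2.73) - 86 + 11 - 16 = 1.27

1.27 dB


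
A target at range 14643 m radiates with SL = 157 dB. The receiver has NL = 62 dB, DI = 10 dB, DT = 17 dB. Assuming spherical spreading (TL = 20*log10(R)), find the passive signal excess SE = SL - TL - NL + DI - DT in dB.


Step 1: TL = 20*log10(14643) = 83.31 dB
Step 2: SE = 157 - 83.31 - 62 + 10 - 17 = 4.69

4.69 dB


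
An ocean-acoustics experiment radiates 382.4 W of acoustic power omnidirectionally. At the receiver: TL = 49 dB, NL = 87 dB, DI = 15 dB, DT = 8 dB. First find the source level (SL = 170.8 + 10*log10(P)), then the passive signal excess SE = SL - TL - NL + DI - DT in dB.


Step 1: SL = 170.8 + 10*log10(382.4) = 196.63 dB
Step 2: SE = SL - TL - NL + DI - DT = 196.63 - 49 - 87 + 15 - 8 = 67.63

67.63 dB


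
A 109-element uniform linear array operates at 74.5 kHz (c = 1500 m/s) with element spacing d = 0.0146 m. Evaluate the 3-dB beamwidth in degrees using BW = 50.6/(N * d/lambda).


Step 1: lambda = 1500/74500 = 0.02013 m
Step 2: d/lambda = 0.0146/0.02013 = 0.7253
Step 3: BW = 50.6/(N * d/lambda) = 50.6/(109 * 0.7253) = 0.64

0.64 deg


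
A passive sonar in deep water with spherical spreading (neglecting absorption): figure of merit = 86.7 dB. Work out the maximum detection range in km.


At max range FOM = TL, so 20*log10(R) = 86.7
R = 10^(86.7/20) = 21627.19 m = 21.63 km

21.63 km


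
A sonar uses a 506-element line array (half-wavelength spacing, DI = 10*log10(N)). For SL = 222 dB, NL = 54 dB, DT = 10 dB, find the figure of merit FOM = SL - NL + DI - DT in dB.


Step 1: DI = 10*log10(506) = 27.04 dB
Step 2: FOM = SL - NL + DI - DT = 222 - 54 + 27.04 - 10 = 185.04

185.04 dB


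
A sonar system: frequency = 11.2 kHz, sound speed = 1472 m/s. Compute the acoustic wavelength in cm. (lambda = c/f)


lambda = c/f = 1472 / 11200 = 0.1314 m = 13.14 cm

13.14 cm


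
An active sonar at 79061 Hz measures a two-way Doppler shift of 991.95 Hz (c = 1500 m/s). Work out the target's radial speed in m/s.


From fd = 2*f*v/c, v = c*fd/(2*f) = 1500 * 991.95 / (2*79061) = 9.41

9.41 m/s


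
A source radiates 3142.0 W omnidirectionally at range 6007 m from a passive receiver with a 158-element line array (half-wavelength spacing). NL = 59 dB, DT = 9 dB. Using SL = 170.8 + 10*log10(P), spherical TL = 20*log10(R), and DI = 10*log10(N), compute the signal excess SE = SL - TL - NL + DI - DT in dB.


84.19 dB


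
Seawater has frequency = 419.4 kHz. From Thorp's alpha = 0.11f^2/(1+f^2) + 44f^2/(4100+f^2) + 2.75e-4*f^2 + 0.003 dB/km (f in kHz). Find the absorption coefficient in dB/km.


91.482 dB/km


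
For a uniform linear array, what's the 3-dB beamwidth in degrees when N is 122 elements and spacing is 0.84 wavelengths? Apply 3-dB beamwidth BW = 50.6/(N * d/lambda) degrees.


0.49 deg


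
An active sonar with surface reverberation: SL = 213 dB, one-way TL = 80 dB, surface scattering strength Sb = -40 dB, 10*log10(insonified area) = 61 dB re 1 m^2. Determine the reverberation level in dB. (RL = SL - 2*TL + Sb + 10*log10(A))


74 dB


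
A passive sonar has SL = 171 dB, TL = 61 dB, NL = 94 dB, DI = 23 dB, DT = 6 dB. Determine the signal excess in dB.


SE = SL - TL - NL + DI - DT = 171 - 61 - 94 + 23 - 6 = 33

33 dB


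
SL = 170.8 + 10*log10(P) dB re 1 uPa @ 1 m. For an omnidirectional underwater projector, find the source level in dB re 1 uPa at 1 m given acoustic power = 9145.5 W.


SL = 170.8 + 10*log10(9145.5) = 170.8 + 39.61 = 210.41

210.41 dB


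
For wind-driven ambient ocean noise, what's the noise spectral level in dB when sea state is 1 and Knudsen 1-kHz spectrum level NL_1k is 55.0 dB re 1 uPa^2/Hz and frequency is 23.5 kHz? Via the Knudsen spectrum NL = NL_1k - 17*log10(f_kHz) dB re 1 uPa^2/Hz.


NL = NL_1k - 17*log10(f_kHz) = 55.0 - 17*log10(23.5) = 55.0 - (23.31) = 31.69

31.69 dB


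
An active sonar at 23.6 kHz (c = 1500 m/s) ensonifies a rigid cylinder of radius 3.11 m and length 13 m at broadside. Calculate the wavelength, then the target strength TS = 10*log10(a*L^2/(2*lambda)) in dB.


Step 1: lambda = c/f = 1500/23600 = 0.06356 m
Step 2: TS = 10*log10(a*L^2/(2*lambda)) = 10*log10(3.11*13^2/(2*0.06356)) = 36.16

36.16 dB


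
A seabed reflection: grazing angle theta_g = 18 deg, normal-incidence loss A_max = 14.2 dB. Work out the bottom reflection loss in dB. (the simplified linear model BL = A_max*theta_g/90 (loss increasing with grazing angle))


2.84 dB


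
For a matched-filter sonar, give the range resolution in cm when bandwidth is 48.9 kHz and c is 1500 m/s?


dR = c/(2*BW) = 1500 / (2 * 48.9e3) = 0.0153 m = 1.53 cm

1.53 cm


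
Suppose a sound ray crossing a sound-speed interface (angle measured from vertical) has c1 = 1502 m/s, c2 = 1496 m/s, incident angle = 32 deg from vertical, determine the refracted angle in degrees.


sin(theta2) = (c2/c1)*sin(theta1) = (1496/1502)*sin(32 deg) = 0.5278
theta2 = arcsin(0.5278) = 31.86

31.86 deg


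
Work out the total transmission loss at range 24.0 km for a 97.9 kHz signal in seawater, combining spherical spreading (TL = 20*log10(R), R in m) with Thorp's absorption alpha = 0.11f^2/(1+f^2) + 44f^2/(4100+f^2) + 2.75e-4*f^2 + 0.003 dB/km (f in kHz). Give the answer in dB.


893.18 dB


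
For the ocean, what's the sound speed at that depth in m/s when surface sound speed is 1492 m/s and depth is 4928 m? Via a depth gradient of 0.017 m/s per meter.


1575.776 m/s


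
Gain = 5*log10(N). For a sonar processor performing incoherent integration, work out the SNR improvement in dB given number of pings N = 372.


Gain = 5*log10(372) = 12.85

12.85 dB


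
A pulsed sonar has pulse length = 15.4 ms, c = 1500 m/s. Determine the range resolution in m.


dR = c*tau/2 = 1500 * 15.4e-3 / 2 = 11.55

11.55 m


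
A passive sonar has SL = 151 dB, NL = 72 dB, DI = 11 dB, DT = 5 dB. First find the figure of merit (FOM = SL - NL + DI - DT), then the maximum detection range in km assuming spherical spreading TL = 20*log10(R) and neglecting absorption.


Step 1: FOM = SL - NL + DI - DT = 151 - 72 + 11 - 5 = 85 dB
Step 2: at max range FOM = TL = 20*log10(R), so R = 10^(85/20) = 17782.79 m = 17.78 km

17.78 km


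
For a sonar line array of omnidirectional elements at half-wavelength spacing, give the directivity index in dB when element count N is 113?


20.53 dB


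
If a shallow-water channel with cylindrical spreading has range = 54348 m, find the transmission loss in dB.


TL = 10*log10(54348) = 47.35

47.35 dB


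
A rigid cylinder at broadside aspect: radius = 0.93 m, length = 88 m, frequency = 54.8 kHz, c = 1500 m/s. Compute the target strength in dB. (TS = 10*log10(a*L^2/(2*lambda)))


lambda = 1500/54800 = 0.02737 m
TS = 10*log10(0.93*88^2/(2*0.02737)) = 51.19

51.19 dB


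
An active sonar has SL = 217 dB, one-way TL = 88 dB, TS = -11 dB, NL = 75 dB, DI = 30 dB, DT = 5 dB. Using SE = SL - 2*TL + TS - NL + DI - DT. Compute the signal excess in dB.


SE = SL - 2*TL + TS - NL + DI - DT = 217 - 2*88 + (-11) - 75 + 30 - 5 = -20

-20 dB


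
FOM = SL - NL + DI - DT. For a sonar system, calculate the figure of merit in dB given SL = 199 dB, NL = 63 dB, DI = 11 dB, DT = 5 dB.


FOM = SL - NL + DI - DT = 199 - 63 + 11 - 5 = 142

142 dB


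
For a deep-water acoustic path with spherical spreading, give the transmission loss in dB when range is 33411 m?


TL = 20*log10(33411) = 90.48

90.48 dB


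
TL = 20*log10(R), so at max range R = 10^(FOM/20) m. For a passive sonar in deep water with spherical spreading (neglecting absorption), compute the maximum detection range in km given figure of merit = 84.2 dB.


At max range FOM = TL, so 20*log10(R) = 84.2
R = 10^(84.2/20) = 16218.1 m = 16.22 km

16.22 km


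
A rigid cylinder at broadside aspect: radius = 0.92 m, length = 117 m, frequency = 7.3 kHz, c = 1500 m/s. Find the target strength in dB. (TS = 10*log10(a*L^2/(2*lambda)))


lambda = 1500/7300 = 0.20548 m
TS = 10*log10(0.92*117^2/(2*0.20548)) = 44.86

44.86 dB


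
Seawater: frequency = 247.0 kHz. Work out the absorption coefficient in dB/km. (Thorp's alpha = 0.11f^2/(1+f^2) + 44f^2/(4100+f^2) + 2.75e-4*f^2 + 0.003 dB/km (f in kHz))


58.12 dB/km


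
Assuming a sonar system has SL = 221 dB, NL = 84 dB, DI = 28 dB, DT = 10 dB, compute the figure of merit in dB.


FOM = SL - NL + DI - DT = 221 - 84 + 28 - 10 = 155

155 dB


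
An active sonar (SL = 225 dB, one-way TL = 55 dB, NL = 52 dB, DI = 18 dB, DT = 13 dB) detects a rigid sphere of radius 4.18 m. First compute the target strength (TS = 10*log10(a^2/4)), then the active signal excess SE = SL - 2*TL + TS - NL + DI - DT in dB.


Step 1: TS = 10*log10(4.18^2/4) = 6.4 dB
Step 2: SE = SL - 2*TL + TS - NL + DI - DT = 225 - 2*55 + (6.4) - 52 + 18 - 13 = 74.4

74.4 dB


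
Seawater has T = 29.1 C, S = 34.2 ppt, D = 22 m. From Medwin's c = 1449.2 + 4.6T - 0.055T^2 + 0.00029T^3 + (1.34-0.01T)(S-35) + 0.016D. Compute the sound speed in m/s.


1543.14 m/s


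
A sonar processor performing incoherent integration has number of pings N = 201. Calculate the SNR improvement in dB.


Gain = 5*log10(201) = 11.52

11.52 dB


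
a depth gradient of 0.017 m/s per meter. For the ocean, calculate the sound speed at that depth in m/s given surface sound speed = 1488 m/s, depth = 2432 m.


1529.344 m/s


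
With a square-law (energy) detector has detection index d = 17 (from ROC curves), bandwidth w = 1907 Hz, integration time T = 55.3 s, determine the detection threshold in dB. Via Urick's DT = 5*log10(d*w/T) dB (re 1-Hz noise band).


DT = 5*log10(d*w/T) = 5*log10(17 * 1907 / 55.3) = 5*log10(586.24) = 13.84

13.84 dB


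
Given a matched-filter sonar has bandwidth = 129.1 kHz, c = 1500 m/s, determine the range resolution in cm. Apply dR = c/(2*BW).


0.58 cm


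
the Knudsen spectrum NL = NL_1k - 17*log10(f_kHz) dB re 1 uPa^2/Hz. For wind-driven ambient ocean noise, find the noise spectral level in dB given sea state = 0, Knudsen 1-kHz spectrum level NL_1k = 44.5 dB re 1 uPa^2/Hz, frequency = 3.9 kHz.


34.45 dB


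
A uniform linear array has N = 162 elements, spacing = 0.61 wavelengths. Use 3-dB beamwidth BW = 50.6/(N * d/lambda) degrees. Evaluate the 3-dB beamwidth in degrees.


BW = 50.6 / (162 * 0.61) = 50.6 / 98.82 = 0.51

0.51 deg


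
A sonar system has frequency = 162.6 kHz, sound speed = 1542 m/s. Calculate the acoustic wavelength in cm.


lambda = c/f = 1542 / 162600 = 0.0095 m = 0.95 cm

0.95 cm


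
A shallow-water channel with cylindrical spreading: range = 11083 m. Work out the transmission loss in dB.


TL = 10*log10(11083) = 40.45

40.45 dB


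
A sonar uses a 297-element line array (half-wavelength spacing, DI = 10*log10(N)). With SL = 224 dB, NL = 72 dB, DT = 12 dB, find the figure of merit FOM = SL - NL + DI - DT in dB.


Step 1: DI = 10*log10(297) = 24.73 dB
Step 2: FOM = SL - NL + DI - DT = 224 - 72 + 24.73 - 12 = 164.73

164.73 dB


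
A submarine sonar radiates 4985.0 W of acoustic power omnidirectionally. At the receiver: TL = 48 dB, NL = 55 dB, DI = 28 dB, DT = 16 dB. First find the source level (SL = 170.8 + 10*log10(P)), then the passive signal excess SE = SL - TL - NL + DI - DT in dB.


Step 1: SL = 170.8 + 10*log10(4985.0) = 207.78 dB
Step 2: SE = SL - TL - NL + DI - DT = 207.78 - 48 - 55 + 28 - 16 = 116.78

116.78 dB


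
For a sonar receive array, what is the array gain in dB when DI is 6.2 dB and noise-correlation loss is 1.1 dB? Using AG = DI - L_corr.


AG = DI - L_corr = 6.2 - 1.1 = 5.1

5.1 dB


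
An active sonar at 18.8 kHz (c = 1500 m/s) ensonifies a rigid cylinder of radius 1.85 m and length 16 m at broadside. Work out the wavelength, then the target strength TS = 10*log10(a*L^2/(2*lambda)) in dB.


Step 1: lambda = c/f = 1500/18800 = 0.07979 m
Step 2: TS = 10*log10(a*L^2/(2*lambda)) = 10*log10(1.85*16^2/(2*0.07979)) = 34.72

34.72 dB


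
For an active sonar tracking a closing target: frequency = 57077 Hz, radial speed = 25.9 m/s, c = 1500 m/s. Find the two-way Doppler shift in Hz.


1971.06 Hz


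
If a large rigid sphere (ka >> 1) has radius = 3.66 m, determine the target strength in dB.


TS = 10*log10(3.66^2 / 4) = 10*log10(3.3489) = 5.25

5.25 dB


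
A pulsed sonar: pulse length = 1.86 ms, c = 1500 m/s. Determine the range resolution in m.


dR = c*tau/2 = 1500 * 1.86e-3 / 2 = 1.395

1.395 m


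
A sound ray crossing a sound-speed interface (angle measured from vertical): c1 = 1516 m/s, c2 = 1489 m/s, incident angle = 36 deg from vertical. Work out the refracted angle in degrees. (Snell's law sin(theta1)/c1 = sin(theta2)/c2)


sin(theta2) = (c2/c1)*sin(theta1) = (1489/1516)*sin(36 deg) = 0.57732
theta2 = arcsin(0.57732) = 35.26

35.26 deg


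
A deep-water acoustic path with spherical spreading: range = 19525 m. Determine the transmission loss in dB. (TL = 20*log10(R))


TL = 20*log10(19525) = 85.81

85.81 dB


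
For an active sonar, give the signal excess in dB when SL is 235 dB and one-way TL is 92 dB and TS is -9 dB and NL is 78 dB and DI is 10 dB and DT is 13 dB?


SE = SL - 2*TL + TS - NL + DI - DT = 235 - 2*92 + (-9) - 78 + 10 - 13 = -39

-39 dB


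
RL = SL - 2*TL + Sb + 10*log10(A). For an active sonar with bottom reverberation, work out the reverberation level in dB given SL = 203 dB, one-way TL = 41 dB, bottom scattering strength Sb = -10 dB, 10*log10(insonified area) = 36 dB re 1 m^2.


147 dB


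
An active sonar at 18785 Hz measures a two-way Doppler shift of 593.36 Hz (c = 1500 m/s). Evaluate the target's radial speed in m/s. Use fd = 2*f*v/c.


23.69 m/s


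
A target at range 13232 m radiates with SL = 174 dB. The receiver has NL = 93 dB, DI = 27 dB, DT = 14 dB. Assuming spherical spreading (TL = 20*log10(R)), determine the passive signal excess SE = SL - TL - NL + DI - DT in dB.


Step 1: TL = 20*log10(13232) = 82.43 dB
Step 2: SE = 174 - 82.43 - 93 + 27 - 14 = 11.57

11.57 dB


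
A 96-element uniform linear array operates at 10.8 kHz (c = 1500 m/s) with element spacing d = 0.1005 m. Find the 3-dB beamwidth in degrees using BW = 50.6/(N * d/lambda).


Step 1: lambda = 1500/10800 = 0.13889 m
Step 2: d/lambda = 0.1005/0.13889 = 0.7236
Step 3: BW = 50.6/(N * d/lambda) = 50.6/(96 * 0.7236) = 0.73

0.73 deg


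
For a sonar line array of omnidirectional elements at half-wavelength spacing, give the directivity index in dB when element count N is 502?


DI = 10*log10(502) = 27.01

27.01 dB


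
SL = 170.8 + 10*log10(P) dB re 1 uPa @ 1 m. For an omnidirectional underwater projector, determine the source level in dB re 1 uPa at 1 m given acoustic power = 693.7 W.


199.21 dB


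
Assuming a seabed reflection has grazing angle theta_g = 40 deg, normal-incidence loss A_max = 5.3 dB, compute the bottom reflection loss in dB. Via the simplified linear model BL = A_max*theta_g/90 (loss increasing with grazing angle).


2.36 dB


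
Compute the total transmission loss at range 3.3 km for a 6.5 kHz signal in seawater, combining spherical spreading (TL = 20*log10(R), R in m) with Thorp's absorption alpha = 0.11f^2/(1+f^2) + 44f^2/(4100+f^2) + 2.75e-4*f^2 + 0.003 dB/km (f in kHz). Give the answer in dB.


Step 1 (Thorp): alpha = 0.11*42.25/(1+42.25) + 44*42.25/(4100+42.25) + 2.75e-4*42.25 + 0.003 = 0.5709 dB/km
Step 2: TL_spread = 20*log10(3300) = 70.37 dB
Step 3: TL_abs = alpha*R = 0.5709 * 3.3 = 1.88 dB
Step 4: TL_total = 70.37 + 1.88 = 72.25

72.25 dB


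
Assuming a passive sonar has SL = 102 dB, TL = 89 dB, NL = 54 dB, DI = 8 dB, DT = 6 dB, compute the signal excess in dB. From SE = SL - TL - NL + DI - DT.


-39 dB


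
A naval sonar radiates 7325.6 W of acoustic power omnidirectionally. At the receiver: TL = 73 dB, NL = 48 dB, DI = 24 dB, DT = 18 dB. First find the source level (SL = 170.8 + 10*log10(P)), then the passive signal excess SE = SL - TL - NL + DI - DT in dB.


Step 1: SL = 170.8 + 10*log10(7325.6) = 209.45 dB
Step 2: SE = SL - TL - NL + DI - DT = 209.45 - 73 - 48 + 24 - 18 = 94.45

94.45 dB


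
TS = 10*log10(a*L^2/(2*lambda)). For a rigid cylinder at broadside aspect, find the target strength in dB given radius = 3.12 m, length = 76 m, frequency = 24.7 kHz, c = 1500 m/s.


51.71 dB


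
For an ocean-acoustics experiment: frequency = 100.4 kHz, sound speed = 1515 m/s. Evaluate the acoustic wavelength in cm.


1.51 cm


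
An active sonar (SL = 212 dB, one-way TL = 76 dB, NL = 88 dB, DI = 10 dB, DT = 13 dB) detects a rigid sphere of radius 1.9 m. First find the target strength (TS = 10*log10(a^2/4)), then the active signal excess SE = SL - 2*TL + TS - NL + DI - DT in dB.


Step 1: TS = 10*log10(1.9^2/4) = -0.45 dB
Step 2: SE = SL - 2*TL + TS - NL + DI - DT = 212 - 2*76 + (-0.45) - 88 + 10 - 13 = -31.45

-31.45 dB


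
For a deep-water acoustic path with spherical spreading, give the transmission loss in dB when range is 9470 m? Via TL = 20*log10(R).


TL = 20*log10(9470) = 79.53

79.53 dB


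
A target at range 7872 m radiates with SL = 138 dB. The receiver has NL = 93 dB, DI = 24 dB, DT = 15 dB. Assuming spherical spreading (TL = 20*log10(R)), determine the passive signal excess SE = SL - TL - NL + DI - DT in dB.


Step 1: TL = 20*log10(7872) = 77.92 dB
Step 2: SE = 138 - 77.92 - 93 + 24 - 15 = -23.92

-23.92 dB


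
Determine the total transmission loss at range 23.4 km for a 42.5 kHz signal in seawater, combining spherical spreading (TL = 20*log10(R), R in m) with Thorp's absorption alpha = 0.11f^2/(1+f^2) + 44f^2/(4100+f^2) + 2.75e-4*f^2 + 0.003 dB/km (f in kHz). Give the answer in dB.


Step 1 (Thorp): alpha = 0.11*1806.25/(1+1806.25) + 44*1806.25/(4100+1806.25) + 2.75e-4*1806.25 + 0.003 = 14.0657 dB/km
Step 2: TL_spread = 20*log10(23400) = 87.38 dB
Step 3: TL_abs = alpha*R = 14.0657 * 23.4 = 329.14 dB
Step 4: TL_total = 87.38 + 329.14 = 416.52

416.52 dB


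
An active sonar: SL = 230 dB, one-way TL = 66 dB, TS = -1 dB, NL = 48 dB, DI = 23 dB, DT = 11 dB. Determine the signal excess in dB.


61 dB


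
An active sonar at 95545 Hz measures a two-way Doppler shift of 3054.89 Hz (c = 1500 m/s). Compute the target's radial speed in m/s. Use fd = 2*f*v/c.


23.98 m/s


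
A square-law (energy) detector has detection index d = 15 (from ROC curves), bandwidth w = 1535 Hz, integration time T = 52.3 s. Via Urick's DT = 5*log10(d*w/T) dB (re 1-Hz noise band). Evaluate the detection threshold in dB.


13.22 dB


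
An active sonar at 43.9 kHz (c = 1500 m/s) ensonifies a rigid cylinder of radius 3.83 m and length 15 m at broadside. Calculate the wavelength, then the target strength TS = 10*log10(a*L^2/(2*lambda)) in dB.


Step 1: lambda = c/f = 1500/43900 = 0.03417 m
Step 2: TS = 10*log10(a*L^2/(2*lambda)) = 10*log10(3.83*15^2/(2*0.03417)) = 41.01

41.01 dB


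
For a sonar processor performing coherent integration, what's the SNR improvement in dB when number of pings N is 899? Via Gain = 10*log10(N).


29.54 dB


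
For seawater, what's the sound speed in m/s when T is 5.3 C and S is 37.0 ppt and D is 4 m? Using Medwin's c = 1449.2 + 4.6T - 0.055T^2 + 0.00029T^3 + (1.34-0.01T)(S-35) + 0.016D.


c = 1449.2 + 4.6*5.3 - 0.055*5.3^2 + 0.00029*5.3^3 + (1.34 - 0.01*5.3)*(37.0 - 35) + 0.016*4 = 1474.72

1474.72 m/s


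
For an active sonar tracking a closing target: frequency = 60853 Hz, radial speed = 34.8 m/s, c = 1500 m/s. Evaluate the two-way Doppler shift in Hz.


fd = 2*f*v/c = 2 * 60853 * 34.8 / 1500 = 2823.58

2823.58 Hz


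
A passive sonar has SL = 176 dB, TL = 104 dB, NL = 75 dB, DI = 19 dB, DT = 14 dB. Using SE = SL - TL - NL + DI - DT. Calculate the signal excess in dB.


2 dB


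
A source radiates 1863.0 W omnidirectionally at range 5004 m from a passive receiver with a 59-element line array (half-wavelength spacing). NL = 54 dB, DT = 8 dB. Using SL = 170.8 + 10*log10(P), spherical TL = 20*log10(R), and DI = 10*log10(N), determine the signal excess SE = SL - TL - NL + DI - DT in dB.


85.22 dB


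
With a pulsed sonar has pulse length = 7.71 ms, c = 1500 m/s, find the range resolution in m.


5.7825 m


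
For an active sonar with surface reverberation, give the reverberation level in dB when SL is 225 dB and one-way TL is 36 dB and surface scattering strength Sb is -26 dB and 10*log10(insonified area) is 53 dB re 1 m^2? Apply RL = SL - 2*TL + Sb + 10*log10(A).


RL = SL - 2*TL + Sb + 10*log10(A) = 225 - 2*36 + (-26) + 53 = 180

180 dB


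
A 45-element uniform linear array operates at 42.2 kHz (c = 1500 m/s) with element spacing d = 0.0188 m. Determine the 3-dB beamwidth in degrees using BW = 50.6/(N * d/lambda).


Step 1: lambda = 1500/42200 = 0.03555 m
Step 2: d/lambda = 0.0188/0.03555 = 0.5288
Step 3: BW = 50.6/(N * d/lambda) = 50.6/(45 * 0.5288) = 2.13

2.13 deg


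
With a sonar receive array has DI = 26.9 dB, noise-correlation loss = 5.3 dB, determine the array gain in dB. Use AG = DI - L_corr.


21.6 dB


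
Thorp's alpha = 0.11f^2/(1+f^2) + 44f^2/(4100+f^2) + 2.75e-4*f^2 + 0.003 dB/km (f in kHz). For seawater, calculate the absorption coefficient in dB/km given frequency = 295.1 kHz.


f^2 = 87084.01
alpha = 0.11*87084.01/(1+87084.01) + 44*87084.01/(4100+87084.01) + 2.75e-4*87084.01 + 0.003 = 66.083

66.083 dB/km


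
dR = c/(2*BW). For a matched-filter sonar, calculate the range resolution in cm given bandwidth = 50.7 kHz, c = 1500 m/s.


dR = c/(2*BW) = 1500 / (2 * 50.7e3) = 0.0148 m = 1.48 cm

1.48 cm


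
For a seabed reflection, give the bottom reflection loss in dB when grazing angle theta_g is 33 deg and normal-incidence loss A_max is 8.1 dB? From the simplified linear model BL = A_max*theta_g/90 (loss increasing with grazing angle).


BL = A_max * theta_g / 90 = 8.1 * 33 / 90 = 2.97

2.97 dB


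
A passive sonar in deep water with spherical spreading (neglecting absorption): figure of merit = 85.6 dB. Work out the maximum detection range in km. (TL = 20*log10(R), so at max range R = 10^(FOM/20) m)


At max range FOM = TL, so 20*log10(R) = 85.6
R = 10^(85.6/20) = 19054.61 m = 19.05 km

19.05 km


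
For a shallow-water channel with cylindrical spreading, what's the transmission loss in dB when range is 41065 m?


46.13 dB


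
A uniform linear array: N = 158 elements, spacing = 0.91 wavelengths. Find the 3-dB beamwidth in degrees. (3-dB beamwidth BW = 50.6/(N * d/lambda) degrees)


BW = 50.6 / (158 * 0.91) = 50.6 / 143.78 = 0.35

0.35 deg


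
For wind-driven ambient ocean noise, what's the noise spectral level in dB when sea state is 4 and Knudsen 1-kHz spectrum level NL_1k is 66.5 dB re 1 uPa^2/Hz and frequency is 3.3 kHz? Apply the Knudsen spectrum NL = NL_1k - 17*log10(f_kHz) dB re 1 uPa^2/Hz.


57.69 dB


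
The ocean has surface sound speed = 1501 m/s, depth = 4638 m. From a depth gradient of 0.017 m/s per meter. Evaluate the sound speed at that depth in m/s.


c = 1501 + 0.017 * 4638 = 1579.846

1579.846 m/s


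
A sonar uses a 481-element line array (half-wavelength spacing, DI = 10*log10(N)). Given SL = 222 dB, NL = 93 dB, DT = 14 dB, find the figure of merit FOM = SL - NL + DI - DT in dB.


141.82 dB


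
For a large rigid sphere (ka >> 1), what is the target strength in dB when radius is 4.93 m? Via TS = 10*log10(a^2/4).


7.84 dB


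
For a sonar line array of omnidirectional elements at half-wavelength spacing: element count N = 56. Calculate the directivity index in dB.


DI = 10*log10(56) = 17.48

17.48 dB


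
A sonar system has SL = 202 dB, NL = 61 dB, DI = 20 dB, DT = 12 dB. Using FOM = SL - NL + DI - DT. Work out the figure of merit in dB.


FOM = SL - NL + DI - DT = 202 - 61 + 20 - 12 = 149

149 dB


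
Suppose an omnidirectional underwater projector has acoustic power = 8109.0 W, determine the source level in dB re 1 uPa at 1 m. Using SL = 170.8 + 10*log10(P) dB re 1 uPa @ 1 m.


SL = 170.8 + 10*log10(8109.0) = 170.8 + 39.09 = 209.89

209.89 dB


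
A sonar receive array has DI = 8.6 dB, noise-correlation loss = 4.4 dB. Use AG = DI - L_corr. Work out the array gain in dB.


4.2 dB


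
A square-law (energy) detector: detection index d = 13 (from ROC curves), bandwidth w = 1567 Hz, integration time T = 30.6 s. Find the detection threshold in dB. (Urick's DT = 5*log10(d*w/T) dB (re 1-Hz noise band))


14.12 dB


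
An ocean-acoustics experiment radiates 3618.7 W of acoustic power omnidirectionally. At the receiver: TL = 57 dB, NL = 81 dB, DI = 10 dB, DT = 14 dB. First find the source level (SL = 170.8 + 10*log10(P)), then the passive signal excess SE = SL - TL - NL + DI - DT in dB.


Step 1: SL = 170.8 + 10*log10(3618.7) = 206.39 dB
Step 2: SE = SL - TL - NL + DI - DT = 206.39 - 57 - 81 + 10 - 14 = 64.39

64.39 dB


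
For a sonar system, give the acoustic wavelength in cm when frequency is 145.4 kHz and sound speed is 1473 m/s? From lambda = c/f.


lambda = c/f = 1473 / 145400 = 0.0101 m = 1.01 cm

1.01 cm


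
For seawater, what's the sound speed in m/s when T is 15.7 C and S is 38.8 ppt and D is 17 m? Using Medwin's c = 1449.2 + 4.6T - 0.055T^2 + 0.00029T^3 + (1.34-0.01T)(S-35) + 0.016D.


c = 1449.2 + 4.6*15.7 - 0.055*15.7^2 + 0.00029*15.7^3 + (1.34 - 0.01*15.7)*(38.8 - 35) + 0.016*17 = 1513.75

1513.75 m/s


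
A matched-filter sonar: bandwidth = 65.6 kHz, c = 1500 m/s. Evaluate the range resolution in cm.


dR = c/(2*BW) = 1500 / (2 * 65.6e3) = 0.0114 m = 1.14 cm

1.14 cm


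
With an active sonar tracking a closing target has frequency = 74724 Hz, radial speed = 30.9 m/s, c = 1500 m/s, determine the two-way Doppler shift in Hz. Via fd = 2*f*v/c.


3078.63 Hz


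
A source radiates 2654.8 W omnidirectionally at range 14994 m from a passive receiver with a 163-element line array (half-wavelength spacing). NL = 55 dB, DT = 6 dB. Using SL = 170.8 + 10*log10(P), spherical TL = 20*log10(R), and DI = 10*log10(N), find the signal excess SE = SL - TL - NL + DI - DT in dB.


Step 1: SL = 170.8 + 10*log10(2654.8) = 205.04 dB
Step 2: TL = 20*log10(14994) = 83.52 dB
Step 3: DI = 10*log10(163) = 22.12 dB
Step 4: SE = SL - TL - NL + DI - DT = 205.04 - 83.52 - 55 + 22.12 - 6 = 82.64

82.64 dB


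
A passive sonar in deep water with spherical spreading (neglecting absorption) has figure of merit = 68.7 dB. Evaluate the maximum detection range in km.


2.72 km


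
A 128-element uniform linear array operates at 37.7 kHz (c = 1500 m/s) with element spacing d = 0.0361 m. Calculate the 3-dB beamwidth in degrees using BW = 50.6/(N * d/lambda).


Step 1: lambda = 1500/37700 = 0.03979 m
Step 2: d/lambda = 0.0361/0.03979 = 0.9073
Step 3: BW = 50.6/(N * d/lambda) = 50.6/(128 * 0.9073) = 0.44

0.44 deg


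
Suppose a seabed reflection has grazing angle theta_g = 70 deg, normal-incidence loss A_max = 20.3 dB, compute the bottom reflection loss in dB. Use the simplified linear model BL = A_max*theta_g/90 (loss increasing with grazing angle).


BL = A_max * theta_g / 90 = 20.3 * 70 / 90 = 15.79

15.79 dB


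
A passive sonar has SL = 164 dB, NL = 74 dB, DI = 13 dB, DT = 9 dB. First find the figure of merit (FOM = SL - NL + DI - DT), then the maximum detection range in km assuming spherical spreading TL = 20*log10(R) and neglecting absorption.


Step 1: FOM = SL - NL + DI - DT = 164 - 74 + 13 - 9 = 94 dB
Step 2: at max range FOM = TL = 20*log10(R), so R = 10^(94/20) = 50118.72 m = 50.12 km

50.12 km


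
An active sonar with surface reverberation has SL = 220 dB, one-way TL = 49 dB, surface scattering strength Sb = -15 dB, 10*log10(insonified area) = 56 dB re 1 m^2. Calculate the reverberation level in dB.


163 dB


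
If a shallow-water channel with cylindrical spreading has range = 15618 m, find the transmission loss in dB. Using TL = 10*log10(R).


TL = 10*log10(15618) = 41.94

41.94 dB


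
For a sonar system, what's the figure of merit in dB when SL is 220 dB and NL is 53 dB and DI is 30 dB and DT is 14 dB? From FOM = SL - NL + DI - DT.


183 dB


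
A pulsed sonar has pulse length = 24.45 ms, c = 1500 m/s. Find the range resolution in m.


dR = c*tau/2 = 1500 * 24.45e-3 / 2 = 18.3375

18.3375 m


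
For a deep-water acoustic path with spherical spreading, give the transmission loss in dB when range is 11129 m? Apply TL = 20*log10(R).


TL = 20*log10(11129) = 80.93

80.93 dB


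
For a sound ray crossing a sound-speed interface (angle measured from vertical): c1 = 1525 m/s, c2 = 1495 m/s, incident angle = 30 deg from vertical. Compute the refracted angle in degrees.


29.35 deg


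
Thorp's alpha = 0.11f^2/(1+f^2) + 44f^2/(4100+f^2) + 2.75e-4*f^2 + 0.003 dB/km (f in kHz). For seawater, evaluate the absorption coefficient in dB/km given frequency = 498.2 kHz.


f^2 = 248203.24
alpha = 0.11*248203.24/(1+248203.24) + 44*248203.24/(4100+248203.24) + 2.75e-4*248203.24 + 0.003 = 111.654

111.654 dB/km


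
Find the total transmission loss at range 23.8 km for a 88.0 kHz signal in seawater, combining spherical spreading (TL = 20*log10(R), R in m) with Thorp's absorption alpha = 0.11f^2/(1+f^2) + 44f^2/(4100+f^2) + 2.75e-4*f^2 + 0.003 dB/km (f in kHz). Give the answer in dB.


Step 1 (Thorp): alpha = 0.11*7744.0/(1+7744.0) + 44*7744.0/(4100+7744.0) + 2.75e-4*7744.0 + 0.003 = 31.0112 dB/km
Step 2: TL_spread = 20*log10(23800) = 87.53 dB
Step 3: TL_abs = alpha*R = 31.0112 * 23.8 = 738.07 dB
Step 4: TL_total = 87.53 + 738.07 = 825.6

825.6 dB


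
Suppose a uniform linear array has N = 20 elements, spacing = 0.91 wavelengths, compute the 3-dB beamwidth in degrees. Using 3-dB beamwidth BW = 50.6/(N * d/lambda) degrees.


BW = 50.6 / (20 * 0.91) = 50.6 / 18.2 = 2.78

2.78 deg


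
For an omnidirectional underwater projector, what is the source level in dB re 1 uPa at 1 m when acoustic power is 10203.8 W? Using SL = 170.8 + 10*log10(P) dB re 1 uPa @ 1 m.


SL = 170.8 + 10*log10(10203.8) = 170.8 + 40.09 = 210.89

210.89 dB


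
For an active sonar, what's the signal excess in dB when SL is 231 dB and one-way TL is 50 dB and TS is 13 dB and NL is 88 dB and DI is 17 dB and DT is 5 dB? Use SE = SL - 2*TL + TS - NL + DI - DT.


SE = SL - 2*TL + TS - NL + DI - DT = 231 - 2*50 + (13) - 88 + 17 - 5 = 68

68 dB


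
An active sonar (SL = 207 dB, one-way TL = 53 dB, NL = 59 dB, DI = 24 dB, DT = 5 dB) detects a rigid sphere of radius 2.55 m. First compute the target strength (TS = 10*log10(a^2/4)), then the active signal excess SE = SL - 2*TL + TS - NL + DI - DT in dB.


Step 1: TS = 10*log10(2.55^2/4) = 2.11 dB
Step 2: SE = SL - 2*TL + TS - NL + DI - DT = 207 - 2*53 + (2.11) - 59 + 24 - 5 = 63.11

63.11 dB


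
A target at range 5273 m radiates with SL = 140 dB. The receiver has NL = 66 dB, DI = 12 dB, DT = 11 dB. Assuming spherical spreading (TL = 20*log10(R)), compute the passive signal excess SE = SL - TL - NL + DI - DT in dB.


Step 1: TL = 20*log10(5273) = 74.44 dB
Step 2: SE = 140 - 74.44 - 66 + 12 - 11 = 0.56

0.56 dB


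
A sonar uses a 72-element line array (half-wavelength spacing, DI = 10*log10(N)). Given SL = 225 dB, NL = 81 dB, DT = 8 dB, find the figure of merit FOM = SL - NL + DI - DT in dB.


Step 1: DI = 10*log10(72) = 18.57 dB
Step 2: FOM = SL - NL + DI - DT = 225 - 81 + 18.57 - 8 = 154.57

154.57 dB


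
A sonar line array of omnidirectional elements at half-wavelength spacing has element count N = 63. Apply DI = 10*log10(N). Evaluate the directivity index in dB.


17.99 dB


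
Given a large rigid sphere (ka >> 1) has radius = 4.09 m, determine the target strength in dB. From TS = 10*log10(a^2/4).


TS = 10*log10(4.09^2 / 4) = 10*log10(4.182025) = 6.21

6.21 dB


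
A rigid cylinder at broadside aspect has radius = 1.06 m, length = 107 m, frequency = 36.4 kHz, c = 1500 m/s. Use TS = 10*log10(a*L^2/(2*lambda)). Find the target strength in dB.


lambda = 1500/36400 = 0.04121 m
TS = 10*log10(1.06*107^2/(2*0.04121)) = 51.68

51.68 dB
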